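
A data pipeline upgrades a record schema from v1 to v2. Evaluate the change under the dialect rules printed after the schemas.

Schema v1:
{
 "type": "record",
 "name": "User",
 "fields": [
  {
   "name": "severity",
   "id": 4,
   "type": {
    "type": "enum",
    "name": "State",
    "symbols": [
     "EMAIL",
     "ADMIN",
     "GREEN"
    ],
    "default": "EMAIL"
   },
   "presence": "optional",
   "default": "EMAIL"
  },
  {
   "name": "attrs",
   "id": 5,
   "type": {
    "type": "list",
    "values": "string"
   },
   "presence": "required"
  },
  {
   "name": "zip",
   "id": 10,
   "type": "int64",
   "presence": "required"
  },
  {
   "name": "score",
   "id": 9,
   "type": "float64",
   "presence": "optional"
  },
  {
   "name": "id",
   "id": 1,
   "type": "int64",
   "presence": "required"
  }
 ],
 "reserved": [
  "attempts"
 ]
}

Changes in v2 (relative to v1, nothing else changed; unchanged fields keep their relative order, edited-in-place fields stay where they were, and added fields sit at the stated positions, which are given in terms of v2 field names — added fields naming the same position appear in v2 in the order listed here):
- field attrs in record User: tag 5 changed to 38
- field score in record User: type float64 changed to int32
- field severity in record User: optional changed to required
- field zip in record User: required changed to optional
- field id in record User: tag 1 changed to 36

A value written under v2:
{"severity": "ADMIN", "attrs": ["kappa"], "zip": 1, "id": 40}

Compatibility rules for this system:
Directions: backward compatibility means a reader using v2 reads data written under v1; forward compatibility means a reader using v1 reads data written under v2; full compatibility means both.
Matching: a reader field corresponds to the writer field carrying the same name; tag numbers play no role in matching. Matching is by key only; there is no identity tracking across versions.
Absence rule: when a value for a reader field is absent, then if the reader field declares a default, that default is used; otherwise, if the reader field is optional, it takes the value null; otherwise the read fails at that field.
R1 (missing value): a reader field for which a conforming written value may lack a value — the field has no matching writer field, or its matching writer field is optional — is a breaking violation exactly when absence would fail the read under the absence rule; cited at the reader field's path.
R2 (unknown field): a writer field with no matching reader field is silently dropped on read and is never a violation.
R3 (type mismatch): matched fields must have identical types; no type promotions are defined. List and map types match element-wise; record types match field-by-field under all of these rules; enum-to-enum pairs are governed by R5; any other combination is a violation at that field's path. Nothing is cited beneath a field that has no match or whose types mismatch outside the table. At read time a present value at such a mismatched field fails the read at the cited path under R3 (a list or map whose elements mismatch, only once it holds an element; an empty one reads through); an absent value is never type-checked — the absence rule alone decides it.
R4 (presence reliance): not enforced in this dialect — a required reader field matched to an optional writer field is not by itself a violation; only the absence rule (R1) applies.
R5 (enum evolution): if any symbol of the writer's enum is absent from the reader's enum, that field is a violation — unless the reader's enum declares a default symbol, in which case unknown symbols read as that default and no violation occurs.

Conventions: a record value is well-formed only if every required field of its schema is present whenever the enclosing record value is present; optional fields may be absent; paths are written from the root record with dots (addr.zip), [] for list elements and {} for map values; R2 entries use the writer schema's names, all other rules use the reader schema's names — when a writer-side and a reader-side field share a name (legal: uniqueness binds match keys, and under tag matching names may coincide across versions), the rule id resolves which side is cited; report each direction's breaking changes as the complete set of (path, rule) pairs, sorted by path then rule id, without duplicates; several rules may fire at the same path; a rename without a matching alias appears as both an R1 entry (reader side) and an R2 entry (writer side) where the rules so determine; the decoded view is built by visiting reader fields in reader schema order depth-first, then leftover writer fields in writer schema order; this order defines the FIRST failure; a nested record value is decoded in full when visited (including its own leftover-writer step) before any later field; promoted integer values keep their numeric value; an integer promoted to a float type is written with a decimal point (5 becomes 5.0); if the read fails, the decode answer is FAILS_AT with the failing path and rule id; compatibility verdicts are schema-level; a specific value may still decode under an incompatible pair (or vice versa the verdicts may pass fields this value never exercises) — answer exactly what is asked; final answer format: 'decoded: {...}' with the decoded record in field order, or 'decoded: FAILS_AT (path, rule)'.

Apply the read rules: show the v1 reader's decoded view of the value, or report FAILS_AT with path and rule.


decoded: {"severity": "ADMIN", "attrs": ["kappa"], "zip": 1, "score": null, "id": 40}

arrows below run writer -> reader for User
decode walk for User under reader schema v1:
  severity := "ADMIN"
  attrs := ["kappa"]
  zip := 1
  score := null (absent, optional -> null)
  id := 40
  => decoded: {"severity": "ADMIN", "attrs": ["kappa"], "zip": 1, "score": null, "id": 40}
checking off the User differences that do not matter here:
  field attrs in record User: tag 5 changed to 38 -> fires no rule on User under this dialect and leaves the result unchanged
  field score in record User: type float64 changed to int32 -> changes User's schema-level verdicts only — the decode of this value is the same
  field severity in record User: optional changed to required -> fires no rule on User under this dialect and leaves the result unchanged
  field zip in record User: required changed to optional -> changes User's schema-level verdicts only — the decode of this value is the same
  field id in record User: tag 1 changed to 36 -> fires no rule on User under this dialect and leaves the result unchanged


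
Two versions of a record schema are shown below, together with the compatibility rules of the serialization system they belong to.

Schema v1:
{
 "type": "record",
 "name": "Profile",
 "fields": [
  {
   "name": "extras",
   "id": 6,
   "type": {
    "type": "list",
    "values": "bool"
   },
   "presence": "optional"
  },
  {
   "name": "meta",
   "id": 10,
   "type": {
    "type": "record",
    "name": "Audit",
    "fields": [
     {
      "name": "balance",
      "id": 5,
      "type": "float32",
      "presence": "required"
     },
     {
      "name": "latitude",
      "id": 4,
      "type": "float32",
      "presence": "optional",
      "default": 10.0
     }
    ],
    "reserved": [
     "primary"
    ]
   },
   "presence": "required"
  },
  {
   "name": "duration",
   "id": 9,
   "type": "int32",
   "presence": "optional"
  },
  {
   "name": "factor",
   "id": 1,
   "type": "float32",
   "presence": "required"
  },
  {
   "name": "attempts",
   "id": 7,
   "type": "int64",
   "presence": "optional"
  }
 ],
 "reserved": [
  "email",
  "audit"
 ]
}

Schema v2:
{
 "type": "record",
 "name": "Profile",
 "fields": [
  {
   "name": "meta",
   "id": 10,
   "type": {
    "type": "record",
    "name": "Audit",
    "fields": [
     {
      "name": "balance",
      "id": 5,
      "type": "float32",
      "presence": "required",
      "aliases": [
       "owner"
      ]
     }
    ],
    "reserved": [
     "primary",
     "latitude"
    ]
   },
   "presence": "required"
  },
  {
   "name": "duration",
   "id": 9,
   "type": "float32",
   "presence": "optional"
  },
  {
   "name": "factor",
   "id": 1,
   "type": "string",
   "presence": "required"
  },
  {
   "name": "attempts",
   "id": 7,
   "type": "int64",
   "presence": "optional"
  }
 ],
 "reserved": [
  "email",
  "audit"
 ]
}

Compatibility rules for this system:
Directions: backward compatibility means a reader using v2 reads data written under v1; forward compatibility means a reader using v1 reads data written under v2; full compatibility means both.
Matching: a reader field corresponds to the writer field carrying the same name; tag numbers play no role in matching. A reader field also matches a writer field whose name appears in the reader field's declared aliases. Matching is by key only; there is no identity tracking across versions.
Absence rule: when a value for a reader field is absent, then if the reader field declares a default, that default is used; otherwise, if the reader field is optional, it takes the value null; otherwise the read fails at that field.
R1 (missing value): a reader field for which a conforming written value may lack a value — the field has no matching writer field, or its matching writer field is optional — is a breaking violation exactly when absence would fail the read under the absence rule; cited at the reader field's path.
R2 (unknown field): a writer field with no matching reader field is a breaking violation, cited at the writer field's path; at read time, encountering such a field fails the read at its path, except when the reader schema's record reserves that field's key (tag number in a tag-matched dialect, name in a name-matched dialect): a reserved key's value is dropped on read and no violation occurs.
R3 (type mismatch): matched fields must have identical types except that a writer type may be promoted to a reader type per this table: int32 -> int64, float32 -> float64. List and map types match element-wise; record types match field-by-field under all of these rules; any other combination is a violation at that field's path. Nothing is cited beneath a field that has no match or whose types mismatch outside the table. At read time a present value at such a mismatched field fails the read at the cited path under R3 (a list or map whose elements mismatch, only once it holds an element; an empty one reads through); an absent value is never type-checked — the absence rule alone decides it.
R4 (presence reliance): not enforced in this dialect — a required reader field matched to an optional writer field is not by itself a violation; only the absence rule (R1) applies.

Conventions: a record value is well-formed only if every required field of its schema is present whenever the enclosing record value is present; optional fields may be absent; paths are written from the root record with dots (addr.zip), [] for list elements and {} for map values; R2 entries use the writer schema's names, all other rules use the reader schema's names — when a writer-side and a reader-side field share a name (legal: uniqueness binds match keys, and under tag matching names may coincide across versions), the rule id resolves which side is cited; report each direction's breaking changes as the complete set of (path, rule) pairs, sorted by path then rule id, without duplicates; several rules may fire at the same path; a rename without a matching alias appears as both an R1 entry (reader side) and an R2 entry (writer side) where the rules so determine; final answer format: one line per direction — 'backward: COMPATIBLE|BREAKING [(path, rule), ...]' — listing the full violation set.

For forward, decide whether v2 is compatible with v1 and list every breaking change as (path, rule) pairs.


the writer's type comes first in each Profile pair
forward for Profile (reader v1, writer v2):
  extras: no writer match
  Audit -> Audit, writer required: meta aligns to meta
  float32 -> int32, writer optional: duration aligns to duration
  string -> float32, writer required: factor aligns to factor
  int64 -> int64, writer optional: attempts aligns to attempts
  float32 -> float32, writer required: meta.balance aligns to meta.balance
  meta.latitude: no writer match
  rule R3 violated at duration
  rule R3 violated at factor
  => forward verdict for Profile: BREAKING, 2 violation(s)
checking off the Profile differences that do not matter here:
  removed field extras from record Profile -> its effect on Profile is confined to the backward direction, not asked
  removed field latitude from record Audit (its key "latitude" joins the reserved list) -> no rule fires on it in Profile's dialect; the asked verdict holds

forward: BREAKING [(duration, R3), (factor, R3)]


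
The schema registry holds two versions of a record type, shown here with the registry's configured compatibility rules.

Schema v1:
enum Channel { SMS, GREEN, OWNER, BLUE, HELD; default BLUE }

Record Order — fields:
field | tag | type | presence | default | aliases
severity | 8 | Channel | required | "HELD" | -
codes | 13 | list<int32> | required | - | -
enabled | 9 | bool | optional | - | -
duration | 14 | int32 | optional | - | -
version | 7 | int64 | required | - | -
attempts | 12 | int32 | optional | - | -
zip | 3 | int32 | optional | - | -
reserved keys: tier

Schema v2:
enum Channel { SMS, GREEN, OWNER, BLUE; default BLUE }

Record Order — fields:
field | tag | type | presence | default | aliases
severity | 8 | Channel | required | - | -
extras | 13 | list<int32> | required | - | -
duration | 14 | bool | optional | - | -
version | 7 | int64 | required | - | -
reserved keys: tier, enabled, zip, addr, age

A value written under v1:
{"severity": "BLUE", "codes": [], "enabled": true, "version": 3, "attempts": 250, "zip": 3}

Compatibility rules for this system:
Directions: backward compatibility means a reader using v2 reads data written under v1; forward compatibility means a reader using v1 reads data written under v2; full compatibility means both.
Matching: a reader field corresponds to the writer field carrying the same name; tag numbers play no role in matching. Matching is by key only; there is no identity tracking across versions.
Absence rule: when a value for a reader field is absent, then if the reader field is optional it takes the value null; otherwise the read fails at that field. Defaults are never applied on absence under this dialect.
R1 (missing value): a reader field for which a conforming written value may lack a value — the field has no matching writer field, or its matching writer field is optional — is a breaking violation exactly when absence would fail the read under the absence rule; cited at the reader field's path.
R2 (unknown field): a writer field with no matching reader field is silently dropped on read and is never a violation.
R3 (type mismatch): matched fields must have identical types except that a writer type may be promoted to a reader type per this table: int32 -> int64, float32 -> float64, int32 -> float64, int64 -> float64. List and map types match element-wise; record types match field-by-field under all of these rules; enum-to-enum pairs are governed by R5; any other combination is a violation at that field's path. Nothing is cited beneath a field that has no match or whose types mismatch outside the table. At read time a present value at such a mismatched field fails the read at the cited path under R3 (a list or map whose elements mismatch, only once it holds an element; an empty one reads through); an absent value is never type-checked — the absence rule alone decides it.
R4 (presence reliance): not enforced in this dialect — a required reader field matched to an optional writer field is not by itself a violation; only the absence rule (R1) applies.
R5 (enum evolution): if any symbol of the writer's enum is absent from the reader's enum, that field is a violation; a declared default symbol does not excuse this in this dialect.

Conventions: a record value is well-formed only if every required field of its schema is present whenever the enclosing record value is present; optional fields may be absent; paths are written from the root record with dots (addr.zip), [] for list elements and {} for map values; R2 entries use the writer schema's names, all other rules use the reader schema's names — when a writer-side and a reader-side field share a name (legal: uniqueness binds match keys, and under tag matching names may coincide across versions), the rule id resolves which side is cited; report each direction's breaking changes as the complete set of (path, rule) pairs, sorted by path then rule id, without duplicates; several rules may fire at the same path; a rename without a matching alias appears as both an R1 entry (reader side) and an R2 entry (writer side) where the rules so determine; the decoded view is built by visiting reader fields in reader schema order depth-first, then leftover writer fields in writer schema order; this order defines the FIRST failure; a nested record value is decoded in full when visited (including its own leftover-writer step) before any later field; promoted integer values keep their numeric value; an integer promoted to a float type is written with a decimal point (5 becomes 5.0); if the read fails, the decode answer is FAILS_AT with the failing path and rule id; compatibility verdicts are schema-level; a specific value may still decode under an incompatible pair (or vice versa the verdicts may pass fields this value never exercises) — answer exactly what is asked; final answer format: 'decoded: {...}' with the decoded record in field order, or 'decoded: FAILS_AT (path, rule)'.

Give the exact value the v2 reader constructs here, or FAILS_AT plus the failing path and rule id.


decoded: FAILS_AT (extras, R1)

in Order below, arrows point writer -> reader
decoding the Order value with the v2 reader:
  severity := "BLUE"
  read fails at extras under R1 (no fill)
  => FAILS_AT (extras, R1)
the rest of the Order diff is inert for this question:
  removed field enabled from record Order (its key "enabled" joins the reserved list) -> inert under this dialect — no rule fires on Order and the result does not move
  removed field zip from record Order (its key "zip" joins the reserved list) -> inert under this dialect — no rule fires on Order and the result does not move
  enum Channel (field severity in record Order): symbol HELD removed (the field default referencing it is cleared) -> changes Order's schema-level verdicts only — the decode of this value is the same
  removed field attempts from record Order -> inert under this dialect — no rule fires on Order and the result does not move
  field duration in record Order: type int32 changed to bool -> changes Order's schema-level verdicts only — the decode of this value is the same


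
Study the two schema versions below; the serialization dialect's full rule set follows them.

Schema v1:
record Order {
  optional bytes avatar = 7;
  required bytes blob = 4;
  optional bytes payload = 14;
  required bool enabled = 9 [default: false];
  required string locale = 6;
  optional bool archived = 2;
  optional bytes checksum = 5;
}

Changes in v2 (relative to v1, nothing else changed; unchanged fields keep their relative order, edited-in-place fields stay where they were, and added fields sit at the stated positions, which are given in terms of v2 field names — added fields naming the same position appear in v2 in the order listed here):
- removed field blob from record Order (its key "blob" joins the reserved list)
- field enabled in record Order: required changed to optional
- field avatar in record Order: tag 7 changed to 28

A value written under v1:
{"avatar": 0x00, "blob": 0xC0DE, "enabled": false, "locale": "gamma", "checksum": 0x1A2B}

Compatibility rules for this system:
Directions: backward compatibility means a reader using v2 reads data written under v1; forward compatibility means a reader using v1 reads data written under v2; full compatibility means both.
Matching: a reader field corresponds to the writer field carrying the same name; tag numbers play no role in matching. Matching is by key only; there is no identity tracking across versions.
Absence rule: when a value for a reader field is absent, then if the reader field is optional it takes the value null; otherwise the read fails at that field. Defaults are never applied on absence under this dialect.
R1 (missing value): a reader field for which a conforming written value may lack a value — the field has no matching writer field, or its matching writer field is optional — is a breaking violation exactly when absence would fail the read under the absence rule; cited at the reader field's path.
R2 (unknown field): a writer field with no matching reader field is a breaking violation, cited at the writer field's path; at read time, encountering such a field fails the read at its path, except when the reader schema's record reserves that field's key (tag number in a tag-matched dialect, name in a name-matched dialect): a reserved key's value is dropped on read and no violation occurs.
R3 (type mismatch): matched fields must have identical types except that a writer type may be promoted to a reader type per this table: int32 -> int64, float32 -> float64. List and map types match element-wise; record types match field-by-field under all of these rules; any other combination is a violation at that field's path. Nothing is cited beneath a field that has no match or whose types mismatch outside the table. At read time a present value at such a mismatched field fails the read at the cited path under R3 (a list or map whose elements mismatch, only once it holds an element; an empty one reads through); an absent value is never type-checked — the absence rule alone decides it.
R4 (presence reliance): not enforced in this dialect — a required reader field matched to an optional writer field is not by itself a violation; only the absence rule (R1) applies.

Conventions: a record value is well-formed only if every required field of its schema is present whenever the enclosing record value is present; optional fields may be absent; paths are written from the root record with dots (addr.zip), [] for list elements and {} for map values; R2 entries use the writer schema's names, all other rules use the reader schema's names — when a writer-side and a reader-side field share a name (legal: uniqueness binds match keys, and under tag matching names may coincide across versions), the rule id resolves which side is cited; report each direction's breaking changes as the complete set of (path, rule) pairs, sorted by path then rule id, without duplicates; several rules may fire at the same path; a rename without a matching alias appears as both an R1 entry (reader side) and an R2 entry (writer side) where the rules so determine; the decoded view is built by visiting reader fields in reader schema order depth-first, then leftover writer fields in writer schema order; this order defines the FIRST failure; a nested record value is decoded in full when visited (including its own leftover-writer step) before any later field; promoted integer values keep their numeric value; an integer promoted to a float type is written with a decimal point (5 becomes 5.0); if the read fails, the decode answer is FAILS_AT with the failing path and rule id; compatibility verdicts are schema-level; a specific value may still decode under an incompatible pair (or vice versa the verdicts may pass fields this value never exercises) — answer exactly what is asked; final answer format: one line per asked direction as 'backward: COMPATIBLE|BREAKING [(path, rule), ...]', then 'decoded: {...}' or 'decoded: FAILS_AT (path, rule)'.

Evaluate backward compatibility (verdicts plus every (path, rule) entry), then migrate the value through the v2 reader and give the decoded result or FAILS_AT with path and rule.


backward: COMPATIBLE []; decoded: {"avatar": 0x00, "payload": null, "enabled": false, "locale": "gamma", "archived": null, "checksum": 0x1A2B}

in Order below, arrows point writer -> reader
backward on Order — v2 reading data written by v1:
  avatar: bytes -> bytes, writer optional; from avatar
  payload: bytes -> bytes, writer optional; from payload
  enabled: bool -> bool, writer required; from enabled
  locale: string -> string, writer required; from locale
  archived: bool -> bool, writer optional; from archived
  checksum: bytes -> bytes, writer optional; from checksum
  writer field blob has no reader counterpart
  => backward: COMPATIBLE
decoding the Order value with the v2 reader:
  avatar := 0x00
  payload := null (not supplied -> null)
  enabled := false
  locale := "gamma"
  archived := null (not supplied -> null)
  checksum := 0x1A2B
  writer blob: reserved -> dropped
  => decoded: {"avatar": 0x00, "payload": null, "enabled": false, "locale": "gamma", "archived": null, "checksum": 0x1A2B}
the other Order changes do not affect what is asked:
  field enabled in record Order: required changed to optional -> fires only in the forward direction of Order, which is not asked here
  field avatar in record Order: tag 7 changed to 28 -> no rule fires on it in Order's dialect; the asked verdict holds


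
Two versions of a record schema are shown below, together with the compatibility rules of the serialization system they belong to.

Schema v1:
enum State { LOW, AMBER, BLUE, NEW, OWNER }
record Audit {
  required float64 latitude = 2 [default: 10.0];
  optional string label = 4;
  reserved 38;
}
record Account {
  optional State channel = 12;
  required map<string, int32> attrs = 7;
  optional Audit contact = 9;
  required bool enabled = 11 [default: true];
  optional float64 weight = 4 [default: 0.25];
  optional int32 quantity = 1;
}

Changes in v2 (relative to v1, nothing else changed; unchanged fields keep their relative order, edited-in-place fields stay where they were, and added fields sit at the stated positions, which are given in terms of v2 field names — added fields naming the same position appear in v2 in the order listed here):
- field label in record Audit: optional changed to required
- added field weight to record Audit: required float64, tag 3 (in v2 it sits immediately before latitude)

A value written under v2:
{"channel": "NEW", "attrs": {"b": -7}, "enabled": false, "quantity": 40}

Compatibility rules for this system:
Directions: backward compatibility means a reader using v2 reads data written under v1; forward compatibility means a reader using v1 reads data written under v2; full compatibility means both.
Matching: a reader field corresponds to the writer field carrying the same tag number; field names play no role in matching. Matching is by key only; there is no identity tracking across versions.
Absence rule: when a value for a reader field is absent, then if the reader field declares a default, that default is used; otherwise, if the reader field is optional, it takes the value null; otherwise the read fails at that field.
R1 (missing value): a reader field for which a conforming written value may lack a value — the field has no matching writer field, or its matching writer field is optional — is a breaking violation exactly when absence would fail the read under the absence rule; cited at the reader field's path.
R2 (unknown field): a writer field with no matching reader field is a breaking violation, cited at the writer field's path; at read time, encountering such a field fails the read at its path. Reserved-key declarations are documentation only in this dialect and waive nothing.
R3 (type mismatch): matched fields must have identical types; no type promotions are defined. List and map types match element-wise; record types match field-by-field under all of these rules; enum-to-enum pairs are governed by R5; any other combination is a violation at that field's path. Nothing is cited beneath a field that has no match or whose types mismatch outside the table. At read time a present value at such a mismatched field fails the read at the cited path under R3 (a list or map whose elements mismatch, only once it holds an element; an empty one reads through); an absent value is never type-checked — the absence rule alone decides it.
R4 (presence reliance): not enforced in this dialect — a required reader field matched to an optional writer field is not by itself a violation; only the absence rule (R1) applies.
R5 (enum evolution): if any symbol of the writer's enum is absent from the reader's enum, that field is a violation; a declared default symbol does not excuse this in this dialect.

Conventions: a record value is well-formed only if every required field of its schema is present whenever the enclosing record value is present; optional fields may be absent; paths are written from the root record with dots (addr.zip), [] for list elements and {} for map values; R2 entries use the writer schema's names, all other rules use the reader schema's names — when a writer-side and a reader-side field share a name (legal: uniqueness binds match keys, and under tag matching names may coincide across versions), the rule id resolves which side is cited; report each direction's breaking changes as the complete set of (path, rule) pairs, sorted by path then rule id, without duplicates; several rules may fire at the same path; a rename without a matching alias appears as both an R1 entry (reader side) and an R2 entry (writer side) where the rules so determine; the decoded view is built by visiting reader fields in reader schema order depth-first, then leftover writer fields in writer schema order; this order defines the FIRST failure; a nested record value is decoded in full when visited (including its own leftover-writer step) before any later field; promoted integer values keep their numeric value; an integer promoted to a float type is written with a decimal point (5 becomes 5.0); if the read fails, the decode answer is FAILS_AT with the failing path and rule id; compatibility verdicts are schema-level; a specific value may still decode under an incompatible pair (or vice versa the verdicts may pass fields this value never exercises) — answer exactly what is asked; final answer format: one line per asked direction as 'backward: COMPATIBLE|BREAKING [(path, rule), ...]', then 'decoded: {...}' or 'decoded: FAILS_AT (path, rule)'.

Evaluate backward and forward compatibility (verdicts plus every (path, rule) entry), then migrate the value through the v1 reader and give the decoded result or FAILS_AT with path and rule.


the writer's type comes first in each Account pair
backward for Account (reader v2, writer v1):
  State -> State, writer optional: channel aligns to channel
  map<string, int32> -> map<string, int32>, writer required: attrs aligns to attrs
  Audit -> Audit, writer optional: contact aligns to contact
  bool -> bool, writer required: enabled aligns to enabled
  float64 -> float64, writer optional: weight aligns to weight
  int32 -> int32, writer optional: quantity aligns to quantity
  contact.weight: no writer-side match
  float64 -> float64, writer required: contact.latitude aligns to contact.latitude
  string -> string, writer optional: contact.label aligns to contact.label
  rule R1 violated at contact.label
  rule R1 violated at contact.weight
  => backward: BREAKING (2)
forward for Account (reader v1, writer v2):
  State -> State, writer optional: channel aligns to channel
  map<string, int32> -> map<string, int32>, writer required: attrs aligns to attrs
  Audit -> Audit, writer optional: contact aligns to contact
  bool -> bool, writer required: enabled aligns to enabled
  float64 -> float64, writer optional: weight aligns to weight
  int32 -> int32, writer optional: quantity aligns to quantity
  float64 -> float64, writer required: contact.latitude aligns to contact.latitude
  string -> string, writer required: contact.label aligns to contact.label
  writer contact.weight: unknown to reader
  rule R2 violated at contact.weight
  => forward: BREAKING (1)
migrating the Account value to v1:
  channel := "NEW"
  attrs := {"b": -7}
  contact := null (absent, optional -> null)
  enabled := false
  weight := 0.25 (absent -> default)
  quantity := 40
  => decoded: {"channel": "NEW", "attrs": {"b": -7}, "contact": null, "enabled": false, "weight": 0.25, "quantity": 40}

backward: BREAKING [(contact.label, R1), (contact.weight, R1)]; forward: BREAKING [(contact.weight, R2)]; decoded: {"channel": "NEW", "attrs": {"b": -7}, "contact": null, "enabled": false, "weight": 0.25, "quantity": 40}


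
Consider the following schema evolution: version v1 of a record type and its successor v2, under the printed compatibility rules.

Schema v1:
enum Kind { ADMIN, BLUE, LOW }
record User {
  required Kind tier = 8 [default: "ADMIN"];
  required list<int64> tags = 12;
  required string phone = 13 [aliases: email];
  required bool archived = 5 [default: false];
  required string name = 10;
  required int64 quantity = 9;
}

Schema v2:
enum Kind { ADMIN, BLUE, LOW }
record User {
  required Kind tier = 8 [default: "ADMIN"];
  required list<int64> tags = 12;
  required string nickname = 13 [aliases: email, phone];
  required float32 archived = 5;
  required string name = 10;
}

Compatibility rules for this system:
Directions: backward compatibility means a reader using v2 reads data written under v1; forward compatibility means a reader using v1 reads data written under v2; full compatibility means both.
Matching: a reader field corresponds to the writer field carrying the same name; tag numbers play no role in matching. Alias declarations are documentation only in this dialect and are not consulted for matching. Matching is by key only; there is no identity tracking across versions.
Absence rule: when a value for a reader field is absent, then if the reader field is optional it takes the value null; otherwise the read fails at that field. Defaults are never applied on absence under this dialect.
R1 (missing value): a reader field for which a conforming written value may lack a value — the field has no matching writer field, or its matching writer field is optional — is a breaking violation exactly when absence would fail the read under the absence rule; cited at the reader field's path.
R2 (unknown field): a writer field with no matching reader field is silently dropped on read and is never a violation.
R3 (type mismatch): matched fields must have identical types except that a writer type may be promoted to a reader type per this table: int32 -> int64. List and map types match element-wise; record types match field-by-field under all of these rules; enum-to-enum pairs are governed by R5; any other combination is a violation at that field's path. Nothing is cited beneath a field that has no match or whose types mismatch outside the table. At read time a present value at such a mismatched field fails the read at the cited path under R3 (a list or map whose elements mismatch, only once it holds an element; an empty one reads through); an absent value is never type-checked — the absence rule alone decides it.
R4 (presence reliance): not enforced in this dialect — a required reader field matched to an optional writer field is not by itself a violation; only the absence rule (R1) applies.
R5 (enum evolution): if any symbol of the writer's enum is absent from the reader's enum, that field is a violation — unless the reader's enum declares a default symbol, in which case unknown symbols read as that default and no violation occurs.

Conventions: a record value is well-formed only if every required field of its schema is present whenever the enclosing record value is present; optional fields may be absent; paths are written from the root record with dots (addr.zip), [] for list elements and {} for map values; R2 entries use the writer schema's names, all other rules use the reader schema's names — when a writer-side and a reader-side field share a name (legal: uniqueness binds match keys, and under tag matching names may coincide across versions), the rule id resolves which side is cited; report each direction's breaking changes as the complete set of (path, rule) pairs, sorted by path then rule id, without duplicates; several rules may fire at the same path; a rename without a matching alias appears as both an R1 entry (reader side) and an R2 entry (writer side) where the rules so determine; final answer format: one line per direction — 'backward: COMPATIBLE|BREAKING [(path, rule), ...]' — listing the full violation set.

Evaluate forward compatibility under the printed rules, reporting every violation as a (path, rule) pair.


forward: BREAKING [(archived, R3), (phone, R1), (quantity, R1)]

arrows below run writer -> reader for User
checking forward for User: reader v1 against writer v2:
  tier <- tier (Kind -> Kind, writer required)
  tags <- tags (list<int64> -> list<int64>, writer required)
  phone: no writer-side match
  archived <- archived (float32 -> bool, writer required)
  name <- name (string -> string, writer required)
  quantity: no writer-side match
  writer nickname: unknown to reader
  R3 fires at archived
  R1 fires at phone
  R1 fires at quantity
  => 3 violation(s): forward is BREAKING for User


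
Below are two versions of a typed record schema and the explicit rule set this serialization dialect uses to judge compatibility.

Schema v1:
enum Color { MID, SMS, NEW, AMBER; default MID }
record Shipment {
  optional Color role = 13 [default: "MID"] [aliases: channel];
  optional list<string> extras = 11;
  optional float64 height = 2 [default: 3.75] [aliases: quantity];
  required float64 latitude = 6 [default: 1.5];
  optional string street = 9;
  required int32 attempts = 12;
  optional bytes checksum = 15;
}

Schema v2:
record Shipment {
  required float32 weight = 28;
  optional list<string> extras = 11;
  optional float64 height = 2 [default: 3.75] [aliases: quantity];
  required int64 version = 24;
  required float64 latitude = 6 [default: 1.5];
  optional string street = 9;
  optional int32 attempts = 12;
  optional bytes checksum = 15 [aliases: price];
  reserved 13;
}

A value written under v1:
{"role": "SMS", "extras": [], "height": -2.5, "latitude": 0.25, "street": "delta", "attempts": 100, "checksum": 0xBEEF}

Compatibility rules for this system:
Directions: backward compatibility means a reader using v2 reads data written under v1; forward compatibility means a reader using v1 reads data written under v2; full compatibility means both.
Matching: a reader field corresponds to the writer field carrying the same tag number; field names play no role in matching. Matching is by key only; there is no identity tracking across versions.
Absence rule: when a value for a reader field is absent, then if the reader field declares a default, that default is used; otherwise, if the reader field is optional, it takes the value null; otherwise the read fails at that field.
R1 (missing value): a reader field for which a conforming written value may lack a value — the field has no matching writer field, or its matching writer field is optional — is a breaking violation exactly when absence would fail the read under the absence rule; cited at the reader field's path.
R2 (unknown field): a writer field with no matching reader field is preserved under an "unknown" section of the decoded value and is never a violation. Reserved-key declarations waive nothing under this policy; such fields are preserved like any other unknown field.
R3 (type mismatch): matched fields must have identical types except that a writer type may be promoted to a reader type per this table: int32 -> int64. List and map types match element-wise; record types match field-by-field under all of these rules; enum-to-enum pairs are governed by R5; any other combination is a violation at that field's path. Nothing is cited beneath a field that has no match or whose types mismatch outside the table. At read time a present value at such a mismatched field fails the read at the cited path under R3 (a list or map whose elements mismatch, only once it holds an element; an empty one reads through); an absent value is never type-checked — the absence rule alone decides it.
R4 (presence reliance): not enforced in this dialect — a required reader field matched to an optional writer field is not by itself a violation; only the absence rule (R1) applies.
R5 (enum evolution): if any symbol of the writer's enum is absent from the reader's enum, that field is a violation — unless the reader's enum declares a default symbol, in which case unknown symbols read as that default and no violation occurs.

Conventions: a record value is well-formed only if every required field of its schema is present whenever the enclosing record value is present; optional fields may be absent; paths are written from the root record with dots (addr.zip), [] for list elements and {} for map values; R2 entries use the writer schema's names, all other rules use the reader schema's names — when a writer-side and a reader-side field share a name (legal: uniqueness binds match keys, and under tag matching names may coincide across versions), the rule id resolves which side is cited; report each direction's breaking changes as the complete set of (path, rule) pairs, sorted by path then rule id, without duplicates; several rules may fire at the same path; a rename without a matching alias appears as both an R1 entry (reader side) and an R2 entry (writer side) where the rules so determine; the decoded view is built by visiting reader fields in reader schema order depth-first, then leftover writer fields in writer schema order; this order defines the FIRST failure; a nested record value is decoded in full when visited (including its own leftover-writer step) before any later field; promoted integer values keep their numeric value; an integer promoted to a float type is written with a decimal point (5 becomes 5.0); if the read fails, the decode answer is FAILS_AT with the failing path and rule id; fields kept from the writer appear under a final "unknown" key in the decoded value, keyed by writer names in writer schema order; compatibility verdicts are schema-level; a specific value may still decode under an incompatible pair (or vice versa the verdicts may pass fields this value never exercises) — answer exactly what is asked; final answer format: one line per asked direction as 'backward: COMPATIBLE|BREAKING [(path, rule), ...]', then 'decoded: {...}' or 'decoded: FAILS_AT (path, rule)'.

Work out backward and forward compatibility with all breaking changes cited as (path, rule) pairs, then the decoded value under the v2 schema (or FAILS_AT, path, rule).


backward: BREAKING [(version, R1), (weight, R1)]; forward: BREAKING [(attempts, R1)]; decoded: FAILS_AT (weight, R1)

arrows below run writer -> reader for Shipment
backward on Shipment — v2 reading data written by v1:
  weight: no writer match
  extras: list<string> -> list<string>, writer optional; from extras
  height: float64 -> float64, writer optional; from height
  version: no writer match
  latitude: float64 -> float64, writer required; from latitude
  street: string -> string, writer optional; from street
  attempts: int32 -> int32, writer required; from attempts
  checksum: bytes -> bytes, writer optional; from checksum
  leftover writer field: role
  rule R1 violated at version
  rule R1 violated at weight
  => 2 violation(s): backward is BREAKING for Shipment
forward on Shipment — v1 reading data written by v2:
  role: no writer match
  extras: list<string> -> list<string>, writer optional; from extras
  height: float64 -> float64, writer optional; from height
  latitude: float64 -> float64, writer required; from latitude
  street: string -> string, writer optional; from street
  attempts: int32 -> int32, writer optional; from attempts
  checksum: bytes -> bytes, writer optional; from checksum
  leftover writer field: weight
  leftover writer field: version
  rule R1 violated at attempts
  => 1 violation(s): forward is BREAKING for Shipment
decode walk for Shipment under reader schema v2:
  read fails at weight under R1 (no fill)
  => FAILS_AT (weight, R1)
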